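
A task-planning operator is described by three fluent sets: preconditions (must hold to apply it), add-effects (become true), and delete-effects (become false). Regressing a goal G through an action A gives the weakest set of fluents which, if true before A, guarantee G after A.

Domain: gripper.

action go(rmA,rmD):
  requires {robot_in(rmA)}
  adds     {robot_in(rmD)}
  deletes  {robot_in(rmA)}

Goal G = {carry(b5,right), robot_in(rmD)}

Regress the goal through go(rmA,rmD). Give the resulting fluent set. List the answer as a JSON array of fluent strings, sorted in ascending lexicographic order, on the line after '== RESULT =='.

Regress:
  G ∩ del = {}  (empty — regression defined)
  G \ add = {carry(b5,right), robot_in(rmD)} \ {robot_in(rmD)} = {carry(b5,right)}
  ∪ pre   = {carry(b5,right)} ∪ {robot_in(rmA)}
          = {carry(b5,right), robot_in(rmA)}

== RESULT ==
["carry(b5,right)", "robot_in(rmA)"]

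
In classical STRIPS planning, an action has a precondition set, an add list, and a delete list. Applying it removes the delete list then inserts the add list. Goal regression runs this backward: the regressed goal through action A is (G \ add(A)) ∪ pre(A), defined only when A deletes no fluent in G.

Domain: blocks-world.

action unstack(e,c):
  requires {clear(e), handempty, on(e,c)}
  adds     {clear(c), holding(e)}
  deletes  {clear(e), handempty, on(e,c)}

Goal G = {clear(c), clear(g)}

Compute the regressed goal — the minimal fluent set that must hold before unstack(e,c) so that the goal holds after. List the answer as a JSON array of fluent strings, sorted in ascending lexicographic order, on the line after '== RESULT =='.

Regress:
  G ∩ del = {}  (empty — regression defined)
  G \ add = {clear(c), clear(g)} \ {clear(c), holding(e)} = {clear(g)}
  ∪ pre   = {clear(g)} ∪ {clear(e), handempty, on(e,c)}
          = {clear(e), clear(g), handempty, on(e,c)}

== RESULT ==
["clear(e)", "clear(g)", "handempty", "on(e,c)"]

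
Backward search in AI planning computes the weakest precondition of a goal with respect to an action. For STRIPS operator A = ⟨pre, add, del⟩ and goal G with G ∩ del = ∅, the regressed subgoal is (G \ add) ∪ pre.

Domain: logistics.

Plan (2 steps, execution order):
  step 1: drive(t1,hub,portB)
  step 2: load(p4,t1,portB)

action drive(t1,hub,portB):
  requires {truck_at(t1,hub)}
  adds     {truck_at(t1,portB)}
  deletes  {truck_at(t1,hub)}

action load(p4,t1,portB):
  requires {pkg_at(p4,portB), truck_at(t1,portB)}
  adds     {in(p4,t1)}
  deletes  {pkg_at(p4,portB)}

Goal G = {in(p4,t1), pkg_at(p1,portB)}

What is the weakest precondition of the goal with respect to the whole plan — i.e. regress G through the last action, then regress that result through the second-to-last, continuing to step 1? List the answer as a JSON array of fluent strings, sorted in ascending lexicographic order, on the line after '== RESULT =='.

Regress step by step:
  through step 2 (load(p4,t1,portB)): drop {in(p4,t1)}, keep {pkg_at(p1,portB)}, require {pkg_at(p4,portB), truck_at(t1,portB)}
    → {pkg_at(p1,portB), pkg_at(p4,portB), truck_at(t1,portB)}
  through step 1 (drive(t1,hub,portB)): drop {truck_at(t1,portB)}, keep {pkg_at(p1,portB), pkg_at(p4,portB)}, require {truck_at(t1,hub)}
    → {pkg_at(p1,portB), pkg_at(p4,portB), truck_at(t1,hub)}

== RESULT ==
["pkg_at(p1,portB)", "pkg_at(p4,portB)", "truck_at(t1,hub)"]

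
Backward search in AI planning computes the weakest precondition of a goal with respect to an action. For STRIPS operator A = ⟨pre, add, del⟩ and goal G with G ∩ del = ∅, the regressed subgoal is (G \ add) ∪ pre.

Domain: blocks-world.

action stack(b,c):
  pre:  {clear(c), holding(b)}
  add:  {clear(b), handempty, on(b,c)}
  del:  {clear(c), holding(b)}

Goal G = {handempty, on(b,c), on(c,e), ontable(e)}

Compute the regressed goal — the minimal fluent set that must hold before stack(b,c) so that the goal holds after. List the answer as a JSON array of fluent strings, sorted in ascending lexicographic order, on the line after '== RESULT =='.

Regress:
  G ∩ del = {}  (empty — regression defined)
  G \ add = {handempty, on(b,c), on(c,e), ontable(e)} \ {clear(b), handempty, on(b,c)} = {on(c,e), ontable(e)}
  ∪ pre   = {on(c,e), ontable(e)} ∪ {clear(c), holding(b)}
          = {clear(c), holding(b), on(c,e), ontable(e)}

== RESULT ==
["clear(c)", "holding(b)", "on(c,e)", "ontable(e)"]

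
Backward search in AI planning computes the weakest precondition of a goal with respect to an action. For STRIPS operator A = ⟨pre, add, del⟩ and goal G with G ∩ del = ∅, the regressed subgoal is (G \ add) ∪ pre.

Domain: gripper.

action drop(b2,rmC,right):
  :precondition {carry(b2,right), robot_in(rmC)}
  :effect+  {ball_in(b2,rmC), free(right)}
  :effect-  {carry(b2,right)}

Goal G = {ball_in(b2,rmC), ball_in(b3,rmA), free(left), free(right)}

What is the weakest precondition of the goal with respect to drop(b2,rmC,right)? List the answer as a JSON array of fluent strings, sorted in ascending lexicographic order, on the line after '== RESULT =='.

Compute (G \ add) ∪ pre:
  G ∩ del = {}  (empty — regression defined)
  G \ add = {ball_in(b2,rmC), ball_in(b3,rmA), free(left), free(right)} \ {ball_in(b2,rmC), free(right)} = {ball_in(b3,rmA), free(left)}
  ∪ pre   = {ball_in(b3,rmA), free(left)} ∪ {carry(b2,right), robot_in(rmC)}
          = {ball_in(b3,rmA), carry(b2,right), free(left), robot_in(rmC)}

== RESULT ==
["ball_in(b3,rmA)", "carry(b2,right)", "free(left)", "robot_in(rmC)"]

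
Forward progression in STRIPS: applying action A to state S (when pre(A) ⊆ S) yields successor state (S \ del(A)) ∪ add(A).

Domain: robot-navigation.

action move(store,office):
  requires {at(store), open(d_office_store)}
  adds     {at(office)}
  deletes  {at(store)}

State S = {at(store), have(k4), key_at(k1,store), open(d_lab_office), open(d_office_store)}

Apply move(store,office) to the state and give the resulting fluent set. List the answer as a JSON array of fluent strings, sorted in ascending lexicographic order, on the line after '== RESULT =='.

Compute (S \ del) ∪ add:
  pre ⊆ S: {at(store), open(d_office_store)} ⊆ S  — applicable
  S \ del = {have(k4), key_at(k1,store), open(d_lab_office), open(d_office_store)}
  ∪ add   = {at(office), have(k4), key_at(k1,store), open(d_lab_office), open(d_office_store)}

== RESULT ==
["at(office)", "have(k4)", "key_at(k1,store)", "open(d_lab_office)", "open(d_office_store)"]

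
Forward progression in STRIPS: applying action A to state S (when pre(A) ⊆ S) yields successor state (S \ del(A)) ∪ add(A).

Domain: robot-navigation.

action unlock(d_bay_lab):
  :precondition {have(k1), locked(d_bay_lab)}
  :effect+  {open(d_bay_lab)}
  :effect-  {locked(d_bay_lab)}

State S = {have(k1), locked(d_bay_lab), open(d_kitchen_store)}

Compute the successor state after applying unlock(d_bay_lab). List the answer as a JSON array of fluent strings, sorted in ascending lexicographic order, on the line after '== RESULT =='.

Compute (S \ del) ∪ add:
  pre ⊆ S: {have(k1), locked(d_bay_lab)} ⊆ S  — applicable
  S \ del = {have(k1), open(d_kitchen_store)}
  ∪ add   = {have(k1), open(d_bay_lab), open(d_kitchen_store)}

== RESULT ==
["have(k1)", "open(d_bay_lab)", "open(d_kitchen_store)"]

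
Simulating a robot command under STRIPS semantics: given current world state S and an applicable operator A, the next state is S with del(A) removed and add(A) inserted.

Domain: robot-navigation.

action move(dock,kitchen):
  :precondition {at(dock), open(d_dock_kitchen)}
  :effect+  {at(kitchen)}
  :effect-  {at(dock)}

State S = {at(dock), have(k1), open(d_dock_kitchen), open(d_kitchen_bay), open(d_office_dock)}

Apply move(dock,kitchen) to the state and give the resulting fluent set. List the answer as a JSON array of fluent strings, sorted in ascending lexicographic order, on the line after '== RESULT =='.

Compute (S \ del) ∪ add:
  pre ⊆ S: {at(dock), open(d_dock_kitchen)} ⊆ S  — applicable
  S \ del = {have(k1), open(d_dock_kitchen), open(d_kitchen_bay), open(d_office_dock)}
  ∪ add   = {at(kitchen), have(k1), open(d_dock_kitchen), open(d_kitchen_bay), open(d_office_dock)}

== RESULT ==
["at(kitchen)", "have(k1)", "open(d_dock_kitchen)", "open(d_kitchen_bay)", "open(d_office_dock)"]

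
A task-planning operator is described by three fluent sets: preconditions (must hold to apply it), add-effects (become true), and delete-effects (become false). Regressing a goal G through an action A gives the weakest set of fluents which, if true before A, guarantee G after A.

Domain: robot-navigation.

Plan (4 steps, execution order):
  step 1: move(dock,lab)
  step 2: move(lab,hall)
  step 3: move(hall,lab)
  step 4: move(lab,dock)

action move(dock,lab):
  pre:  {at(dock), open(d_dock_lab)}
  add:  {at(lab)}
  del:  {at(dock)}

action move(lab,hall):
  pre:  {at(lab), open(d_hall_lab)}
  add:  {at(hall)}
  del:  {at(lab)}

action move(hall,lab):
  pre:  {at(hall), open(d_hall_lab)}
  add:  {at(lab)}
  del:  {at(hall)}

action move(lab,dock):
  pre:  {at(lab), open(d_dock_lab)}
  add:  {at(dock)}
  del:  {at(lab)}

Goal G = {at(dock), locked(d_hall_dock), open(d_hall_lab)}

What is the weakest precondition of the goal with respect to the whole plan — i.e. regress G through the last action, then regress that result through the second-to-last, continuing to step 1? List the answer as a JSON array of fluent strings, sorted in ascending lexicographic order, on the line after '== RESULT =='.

Work backward from the goal:
  through step 4 (move(lab,dock)): drop {at(dock)}, keep {locked(d_hall_dock), open(d_hall_lab)}, require {at(lab), open(d_dock_lab)}
    → {at(lab), locked(d_hall_dock), open(d_dock_lab), open(d_hall_lab)}
  through step 3 (move(hall,lab)): drop {at(lab)}, keep {locked(d_hall_dock), open(d_dock_lab), open(d_hall_lab)}, require {at(hall), open(d_hall_lab)}
    → {at(hall), locked(d_hall_dock), open(d_dock_lab), open(d_hall_lab)}
  through step 2 (move(lab,hall)): drop {at(hall)}, keep {locked(d_hall_dock), open(d_dock_lab), open(d_hall_lab)}, require {at(lab), open(d_hall_lab)}
    → {at(lab), locked(d_hall_dock), open(d_dock_lab), open(d_hall_lab)}
  through step 1 (move(dock,lab)): drop {at(lab)}, keep {locked(d_hall_dock), open(d_dock_lab), open(d_hall_lab)}, require {at(dock), open(d_dock_lab)}
    → {at(dock), locked(d_hall_dock), open(d_dock_lab), open(d_hall_lab)}

== RESULT ==
["at(dock)", "locked(d_hall_dock)", "open(d_dock_lab)", "open(d_hall_lab)"]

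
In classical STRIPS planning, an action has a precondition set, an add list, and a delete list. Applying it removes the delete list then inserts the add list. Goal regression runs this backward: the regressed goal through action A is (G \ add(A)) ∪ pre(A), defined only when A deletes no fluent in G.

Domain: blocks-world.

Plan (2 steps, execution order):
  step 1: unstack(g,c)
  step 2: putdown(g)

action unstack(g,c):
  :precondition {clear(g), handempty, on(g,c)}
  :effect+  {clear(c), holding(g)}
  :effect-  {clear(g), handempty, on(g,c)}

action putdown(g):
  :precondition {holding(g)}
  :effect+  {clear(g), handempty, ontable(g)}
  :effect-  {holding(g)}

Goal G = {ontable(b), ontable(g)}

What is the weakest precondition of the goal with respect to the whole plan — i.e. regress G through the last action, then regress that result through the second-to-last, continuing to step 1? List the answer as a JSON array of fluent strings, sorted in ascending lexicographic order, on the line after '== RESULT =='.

Regress step by step:
  through step 2 (putdown(g)): drop {ontable(g)}, keep {ontable(b)}, require {holding(g)}
    → {holding(g), ontable(b)}
  through step 1 (unstack(g,c)): drop {holding(g)}, keep {ontable(b)}, require {clear(g), handempty, on(g,c)}
    → {clear(g), handempty, on(g,c), ontable(b)}

== RESULT ==
["clear(g)", "handempty", "on(g,c)", "ontable(b)"]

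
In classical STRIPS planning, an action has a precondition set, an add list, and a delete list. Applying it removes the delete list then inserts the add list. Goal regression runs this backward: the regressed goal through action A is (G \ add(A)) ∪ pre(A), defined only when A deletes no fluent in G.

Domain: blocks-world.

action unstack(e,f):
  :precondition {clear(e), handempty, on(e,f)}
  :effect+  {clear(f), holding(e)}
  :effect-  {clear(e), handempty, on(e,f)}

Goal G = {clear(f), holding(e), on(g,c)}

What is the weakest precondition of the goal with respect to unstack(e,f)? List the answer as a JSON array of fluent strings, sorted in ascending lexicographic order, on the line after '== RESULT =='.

Compute (G \ add) ∪ pre:
  G ∩ del = {}  (empty — regression defined)
  G \ add = {clear(f), holding(e), on(g,c)} \ {clear(f), holding(e)} = {on(g,c)}
  ∪ pre   = {on(g,c)} ∪ {clear(e), handempty, on(e,f)}
          = {clear(e), handempty, on(e,f), on(g,c)}

== RESULT ==
["clear(e)", "handempty", "on(e,f)", "on(g,c)"]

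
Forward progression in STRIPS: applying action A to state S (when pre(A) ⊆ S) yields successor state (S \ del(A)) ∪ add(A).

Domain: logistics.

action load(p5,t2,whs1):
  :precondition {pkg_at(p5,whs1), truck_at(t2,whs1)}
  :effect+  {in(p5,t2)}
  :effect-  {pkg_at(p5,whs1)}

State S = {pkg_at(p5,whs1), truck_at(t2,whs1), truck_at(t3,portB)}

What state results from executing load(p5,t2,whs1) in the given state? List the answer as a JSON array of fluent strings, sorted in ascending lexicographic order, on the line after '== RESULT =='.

Progress:
  pre ⊆ S: {pkg_at(p5,whs1), truck_at(t2,whs1)} ⊆ S  — applicable
  S \ del = {truck_at(t2,whs1), truck_at(t3,portB)}
  ∪ add   = {in(p5,t2), truck_at(t2,whs1), truck_at(t3,portB)}

== RESULT ==
["in(p5,t2)", "truck_at(t2,whs1)", "truck_at(t3,portB)"]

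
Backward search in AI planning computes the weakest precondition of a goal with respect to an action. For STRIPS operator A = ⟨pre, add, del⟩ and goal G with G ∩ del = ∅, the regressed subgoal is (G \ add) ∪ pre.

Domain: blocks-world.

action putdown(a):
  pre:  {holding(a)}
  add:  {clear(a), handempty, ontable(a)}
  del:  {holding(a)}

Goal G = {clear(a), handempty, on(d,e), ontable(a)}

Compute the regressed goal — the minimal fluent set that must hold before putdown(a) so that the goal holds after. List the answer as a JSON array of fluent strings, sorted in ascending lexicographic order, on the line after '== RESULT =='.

Regress:
  G ∩ del = {}  (empty — regression defined)
  G \ add = {clear(a), handempty, on(d,e), ontable(a)} \ {clear(a), handempty, ontable(a)} = {on(d,e)}
  ∪ pre   = {on(d,e)} ∪ {holding(a)}
          = {holding(a), on(d,e)}

== RESULT ==
["holding(a)", "on(d,e)"]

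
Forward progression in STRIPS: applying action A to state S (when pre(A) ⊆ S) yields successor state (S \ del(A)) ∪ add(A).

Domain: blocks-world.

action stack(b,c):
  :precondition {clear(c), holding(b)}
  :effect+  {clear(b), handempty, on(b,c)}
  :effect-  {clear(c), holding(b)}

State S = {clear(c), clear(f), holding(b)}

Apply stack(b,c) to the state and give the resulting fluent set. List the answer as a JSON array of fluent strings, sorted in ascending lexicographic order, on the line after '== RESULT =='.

Compute (S \ del) ∪ add:
  pre ⊆ S: {clear(c), holding(b)} ⊆ S  — applicable
  S \ del = {clear(f)}
  ∪ add   = {clear(b), clear(f), handempty, on(b,c)}

== RESULT ==
["clear(b)", "clear(f)", "handempty", "on(b,c)"]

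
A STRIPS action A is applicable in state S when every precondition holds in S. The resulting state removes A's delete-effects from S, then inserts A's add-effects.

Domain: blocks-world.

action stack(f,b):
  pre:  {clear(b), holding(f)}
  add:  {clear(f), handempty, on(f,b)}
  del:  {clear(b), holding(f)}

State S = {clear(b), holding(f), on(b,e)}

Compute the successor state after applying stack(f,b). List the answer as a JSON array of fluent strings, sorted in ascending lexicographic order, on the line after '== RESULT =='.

Compute (S \ del) ∪ add:
  pre ⊆ S: {clear(b), holding(f)} ⊆ S  — applicable
  S \ del = {on(b,e)}
  ∪ add   = {clear(f), handempty, on(b,e), on(f,b)}

== RESULT ==
["clear(f)", "handempty", "on(b,e)", "on(f,b)"]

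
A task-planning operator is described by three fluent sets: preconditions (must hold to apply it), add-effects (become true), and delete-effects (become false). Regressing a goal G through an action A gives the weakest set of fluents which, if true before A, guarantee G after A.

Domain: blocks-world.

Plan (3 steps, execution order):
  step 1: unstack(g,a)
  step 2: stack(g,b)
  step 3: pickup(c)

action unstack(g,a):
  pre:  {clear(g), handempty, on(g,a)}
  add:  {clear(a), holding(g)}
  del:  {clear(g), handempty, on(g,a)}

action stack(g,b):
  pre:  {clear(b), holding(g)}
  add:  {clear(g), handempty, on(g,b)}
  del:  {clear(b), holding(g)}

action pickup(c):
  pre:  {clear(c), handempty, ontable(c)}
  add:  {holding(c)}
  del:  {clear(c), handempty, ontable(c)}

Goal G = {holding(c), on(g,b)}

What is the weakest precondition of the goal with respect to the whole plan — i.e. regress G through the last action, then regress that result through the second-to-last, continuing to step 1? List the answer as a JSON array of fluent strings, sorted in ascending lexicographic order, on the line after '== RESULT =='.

Work backward from the goal:
  through step 3 (pickup(c)): drop {holding(c)}, keep {on(g,b)}, require {clear(c), handempty, ontable(c)}
    → {clear(c), handempty, on(g,b), ontable(c)}
  through step 2 (stack(g,b)): drop {handempty, on(g,b)}, keep {clear(c), ontable(c)}, require {clear(b), holding(g)}
    → {clear(b), clear(c), holding(g), ontable(c)}
  through step 1 (unstack(g,a)): drop {holding(g)}, keep {clear(b), clear(c), ontable(c)}, require {clear(g), handempty, on(g,a)}
    → {clear(b), clear(c), clear(g), handempty, on(g,a), ontable(c)}

== RESULT ==
["clear(b)", "clear(c)", "clear(g)", "handempty", "on(g,a)", "ontable(c)"]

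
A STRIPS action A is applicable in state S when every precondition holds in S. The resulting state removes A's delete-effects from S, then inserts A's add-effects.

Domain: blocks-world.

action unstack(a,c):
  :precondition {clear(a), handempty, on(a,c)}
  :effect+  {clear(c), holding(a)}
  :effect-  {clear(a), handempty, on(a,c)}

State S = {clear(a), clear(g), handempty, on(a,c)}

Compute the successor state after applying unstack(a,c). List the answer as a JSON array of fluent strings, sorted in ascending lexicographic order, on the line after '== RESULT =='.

Progress:
  pre ⊆ S: {clear(a), handempty, on(a,c)} ⊆ S  — applicable
  S \ del = {clear(g)}
  ∪ add   = {clear(c), clear(g), holding(a)}

== RESULT ==
["clear(c)", "clear(g)", "holding(a)"]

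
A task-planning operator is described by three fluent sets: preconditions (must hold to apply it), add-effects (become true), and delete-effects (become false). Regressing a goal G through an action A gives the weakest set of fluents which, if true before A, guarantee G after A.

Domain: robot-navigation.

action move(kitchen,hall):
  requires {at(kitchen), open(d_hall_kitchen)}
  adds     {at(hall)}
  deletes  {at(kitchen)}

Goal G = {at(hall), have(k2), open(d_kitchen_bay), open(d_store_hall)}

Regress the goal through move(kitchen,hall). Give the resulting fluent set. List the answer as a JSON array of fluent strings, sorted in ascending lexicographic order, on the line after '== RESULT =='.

Compute (G \ add) ∪ pre:
  G ∩ del = {}  (empty — regression defined)
  G \ add = {at(hall), have(k2), open(d_kitchen_bay), open(d_store_hall)} \ {at(hall)} = {have(k2), open(d_kitchen_bay), open(d_store_hall)}
  ∪ pre   = {have(k2), open(d_kitchen_bay), open(d_store_hall)} ∪ {at(kitchen), open(d_hall_kitchen)}
          = {at(kitchen), have(k2), open(d_hall_kitchen), open(d_kitchen_bay), open(d_store_hall)}

== RESULT ==
["at(kitchen)", "have(k2)", "open(d_hall_kitchen)", "open(d_kitchen_bay)", "open(d_store_hall)"]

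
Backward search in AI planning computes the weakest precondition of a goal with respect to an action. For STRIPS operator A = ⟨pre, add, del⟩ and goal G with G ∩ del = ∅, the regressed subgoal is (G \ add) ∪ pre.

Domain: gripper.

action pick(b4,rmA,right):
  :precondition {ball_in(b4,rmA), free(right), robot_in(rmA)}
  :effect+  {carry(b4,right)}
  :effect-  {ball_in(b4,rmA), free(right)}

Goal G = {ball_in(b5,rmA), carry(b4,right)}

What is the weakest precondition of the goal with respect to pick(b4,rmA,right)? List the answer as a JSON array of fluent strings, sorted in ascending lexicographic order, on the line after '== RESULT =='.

Compute (G \ add) ∪ pre:
  G ∩ del = {}  (empty — regression defined)
  G \ add = {ball_in(b5,rmA), carry(b4,right)} \ {carry(b4,right)} = {ball_in(b5,rmA)}
  ∪ pre   = {ball_in(b5,rmA)} ∪ {ball_in(b4,rmA), free(right), robot_in(rmA)}
          = {ball_in(b4,rmA), ball_in(b5,rmA), free(right), robot_in(rmA)}

== RESULT ==
["ball_in(b4,rmA)", "ball_in(b5,rmA)", "free(right)", "robot_in(rmA)"]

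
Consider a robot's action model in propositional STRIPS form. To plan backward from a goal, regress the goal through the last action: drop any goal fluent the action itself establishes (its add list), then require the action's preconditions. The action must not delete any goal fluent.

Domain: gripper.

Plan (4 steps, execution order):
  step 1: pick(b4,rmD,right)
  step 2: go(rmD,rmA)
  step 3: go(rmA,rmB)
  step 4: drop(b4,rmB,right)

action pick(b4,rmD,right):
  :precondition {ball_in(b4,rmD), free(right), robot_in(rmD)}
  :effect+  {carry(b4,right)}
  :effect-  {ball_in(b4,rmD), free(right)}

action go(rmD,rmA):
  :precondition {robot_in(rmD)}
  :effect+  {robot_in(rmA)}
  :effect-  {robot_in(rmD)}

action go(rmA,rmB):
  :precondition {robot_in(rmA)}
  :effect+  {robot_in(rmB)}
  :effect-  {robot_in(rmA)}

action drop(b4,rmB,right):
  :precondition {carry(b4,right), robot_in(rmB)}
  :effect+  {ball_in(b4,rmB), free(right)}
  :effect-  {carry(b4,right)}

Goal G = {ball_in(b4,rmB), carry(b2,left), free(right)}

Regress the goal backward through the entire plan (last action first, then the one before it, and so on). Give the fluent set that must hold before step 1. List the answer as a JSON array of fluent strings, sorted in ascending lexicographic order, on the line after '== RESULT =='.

Work backward from the goal:
  through step 4 (drop(b4,rmB,right)): drop {ball_in(b4,rmB), free(right)}, keep {carry(b2,left)}, require {carry(b4,right), robot_in(rmB)}
    → {carry(b2,left), carry(b4,right), robot_in(rmB)}
  through step 3 (go(rmA,rmB)): drop {robot_in(rmB)}, keep {carry(b2,left), carry(b4,right)}, require {robot_in(rmA)}
    → {carry(b2,left), carry(b4,right), robot_in(rmA)}
  through step 2 (go(rmD,rmA)): drop {robot_in(rmA)}, keep {carry(b2,left), carry(b4,right)}, require {robot_in(rmD)}
    → {carry(b2,left), carry(b4,right), robot_in(rmD)}
  through step 1 (pick(b4,rmD,right)): drop {carry(b4,right)}, keep {carry(b2,left), robot_in(rmD)}, require {ball_in(b4,rmD), free(right), robot_in(rmD)}
    → {ball_in(b4,rmD), carry(b2,left), free(right), robot_in(rmD)}

== RESULT ==
["ball_in(b4,rmD)", "carry(b2,left)", "free(right)", "robot_in(rmD)"]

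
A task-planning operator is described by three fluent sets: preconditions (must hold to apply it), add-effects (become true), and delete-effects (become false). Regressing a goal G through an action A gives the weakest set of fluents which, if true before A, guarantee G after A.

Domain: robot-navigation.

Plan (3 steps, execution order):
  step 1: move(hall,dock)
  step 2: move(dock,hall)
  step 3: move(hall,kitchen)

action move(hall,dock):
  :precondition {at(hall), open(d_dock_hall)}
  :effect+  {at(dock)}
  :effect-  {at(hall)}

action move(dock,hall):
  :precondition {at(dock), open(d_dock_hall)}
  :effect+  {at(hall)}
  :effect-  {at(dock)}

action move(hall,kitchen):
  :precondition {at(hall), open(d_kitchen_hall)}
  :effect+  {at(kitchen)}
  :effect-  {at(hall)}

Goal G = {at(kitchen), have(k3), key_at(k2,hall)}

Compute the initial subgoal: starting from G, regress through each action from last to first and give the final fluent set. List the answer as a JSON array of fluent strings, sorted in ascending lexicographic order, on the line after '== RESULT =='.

Work backward from the goal:
  through step 3 (move(hall,kitchen)): drop {at(kitchen)}, keep {have(k3), key_at(k2,hall)}, require {at(hall), open(d_kitchen_hall)}
    → {at(hall), have(k3), key_at(k2,hall), open(d_kitchen_hall)}
  through step 2 (move(dock,hall)): drop {at(hall)}, keep {have(k3), key_at(k2,hall), open(d_kitchen_hall)}, require {at(dock), open(d_dock_hall)}
    → {at(dock), have(k3), key_at(k2,hall), open(d_dock_hall), open(d_kitchen_hall)}
  through step 1 (move(hall,dock)): drop {at(dock)}, keep {have(k3), key_at(k2,hall), open(d_dock_hall), open(d_kitchen_hall)}, require {at(hall), open(d_dock_hall)}
    → {at(hall), have(k3), key_at(k2,hall), open(d_dock_hall), open(d_kitchen_hall)}

== RESULT ==
["at(hall)", "have(k3)", "key_at(k2,hall)", "open(d_dock_hall)", "open(d_kitchen_hall)"]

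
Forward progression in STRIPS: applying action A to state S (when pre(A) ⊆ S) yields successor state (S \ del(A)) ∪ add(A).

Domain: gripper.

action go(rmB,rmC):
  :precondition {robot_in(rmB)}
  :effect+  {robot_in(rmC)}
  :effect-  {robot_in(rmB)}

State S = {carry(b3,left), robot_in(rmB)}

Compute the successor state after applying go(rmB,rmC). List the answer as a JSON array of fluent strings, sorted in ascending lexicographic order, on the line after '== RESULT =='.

Compute (S \ del) ∪ add:
  pre ⊆ S: {robot_in(rmB)} ⊆ S  — applicable
  S \ del = {carry(b3,left)}
  ∪ add   = {carry(b3,left), robot_in(rmC)}

== RESULT ==
["carry(b3,left)", "robot_in(rmC)"]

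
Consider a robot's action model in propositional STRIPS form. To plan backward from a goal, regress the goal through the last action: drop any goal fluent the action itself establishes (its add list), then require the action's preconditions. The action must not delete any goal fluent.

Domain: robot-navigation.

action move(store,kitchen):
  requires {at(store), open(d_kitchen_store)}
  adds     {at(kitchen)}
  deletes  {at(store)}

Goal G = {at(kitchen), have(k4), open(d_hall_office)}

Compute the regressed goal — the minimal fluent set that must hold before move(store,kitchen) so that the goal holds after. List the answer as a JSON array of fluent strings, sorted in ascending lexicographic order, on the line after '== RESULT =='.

Compute (G \ add) ∪ pre:
  G ∩ del = {}  (empty — regression defined)
  G \ add = {at(kitchen), have(k4), open(d_hall_office)} \ {at(kitchen)} = {have(k4), open(d_hall_office)}
  ∪ pre   = {have(k4), open(d_hall_office)} ∪ {at(store), open(d_kitchen_store)}
          = {at(store), have(k4), open(d_hall_office), open(d_kitchen_store)}

== RESULT ==
["at(store)", "have(k4)", "open(d_hall_office)", "open(d_kitchen_store)"]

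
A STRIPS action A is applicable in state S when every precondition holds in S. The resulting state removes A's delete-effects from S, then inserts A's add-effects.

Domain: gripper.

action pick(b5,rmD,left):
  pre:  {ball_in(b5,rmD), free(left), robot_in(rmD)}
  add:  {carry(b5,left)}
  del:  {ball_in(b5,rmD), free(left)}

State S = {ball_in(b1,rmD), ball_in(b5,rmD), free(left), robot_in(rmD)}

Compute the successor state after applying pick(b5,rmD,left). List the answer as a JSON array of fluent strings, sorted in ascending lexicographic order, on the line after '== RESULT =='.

Progress:
  pre ⊆ S: {ball_in(b5,rmD), free(left), robot_in(rmD)} ⊆ S  — applicable
  S \ del = {ball_in(b1,rmD), robot_in(rmD)}
  ∪ add   = {ball_in(b1,rmD), carry(b5,left), robot_in(rmD)}

== RESULT ==
["ball_in(b1,rmD)", "carry(b5,left)", "robot_in(rmD)"]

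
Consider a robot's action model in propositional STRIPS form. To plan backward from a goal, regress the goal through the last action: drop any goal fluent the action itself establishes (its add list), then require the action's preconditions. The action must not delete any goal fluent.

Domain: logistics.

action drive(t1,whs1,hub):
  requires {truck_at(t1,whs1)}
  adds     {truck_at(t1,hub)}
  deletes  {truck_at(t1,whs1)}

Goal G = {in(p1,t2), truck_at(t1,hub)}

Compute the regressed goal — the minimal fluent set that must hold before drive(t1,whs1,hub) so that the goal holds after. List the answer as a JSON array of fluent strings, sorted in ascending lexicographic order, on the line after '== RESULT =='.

Regress:
  G ∩ del = {}  (empty — regression defined)
  G \ add = {in(p1,t2), truck_at(t1,hub)} \ {truck_at(t1,hub)} = {in(p1,t2)}
  ∪ pre   = {in(p1,t2)} ∪ {truck_at(t1,whs1)}
          = {in(p1,t2), truck_at(t1,whs1)}

== RESULT ==
["in(p1,t2)", "truck_at(t1,whs1)"]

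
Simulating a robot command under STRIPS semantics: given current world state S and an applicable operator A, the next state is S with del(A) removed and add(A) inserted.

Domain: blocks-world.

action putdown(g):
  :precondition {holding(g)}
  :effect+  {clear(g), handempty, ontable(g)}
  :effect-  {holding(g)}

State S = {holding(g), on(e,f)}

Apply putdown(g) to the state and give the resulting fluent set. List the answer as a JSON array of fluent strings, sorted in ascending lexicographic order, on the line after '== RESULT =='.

Progress:
  pre ⊆ S: {holding(g)} ⊆ S  — applicable
  S \ del = {on(e,f)}
  ∪ add   = {clear(g), handempty, on(e,f), ontable(g)}

== RESULT ==
["clear(g)", "handempty", "on(e,f)", "ontable(g)"]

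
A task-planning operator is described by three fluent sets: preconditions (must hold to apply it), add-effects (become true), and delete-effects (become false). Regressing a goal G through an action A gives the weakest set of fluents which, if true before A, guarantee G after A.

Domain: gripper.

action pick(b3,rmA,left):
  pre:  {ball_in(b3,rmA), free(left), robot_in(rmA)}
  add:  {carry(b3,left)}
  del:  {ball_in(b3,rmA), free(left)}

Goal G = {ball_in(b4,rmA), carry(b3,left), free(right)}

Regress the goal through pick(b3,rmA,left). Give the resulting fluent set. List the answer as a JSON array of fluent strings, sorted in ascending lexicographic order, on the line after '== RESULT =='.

Compute (G \ add) ∪ pre:
  G ∩ del = {}  (empty — regression defined)
  G \ add = {ball_in(b4,rmA), carry(b3,left), free(right)} \ {carry(b3,left)} = {ball_in(b4,rmA), free(right)}
  ∪ pre   = {ball_in(b4,rmA), free(right)} ∪ {ball_in(b3,rmA), free(left), robot_in(rmA)}
          = {ball_in(b3,rmA), ball_in(b4,rmA), free(left), free(right), robot_in(rmA)}

== RESULT ==
["ball_in(b3,rmA)", "ball_in(b4,rmA)", "free(left)", "free(right)", "robot_in(rmA)"]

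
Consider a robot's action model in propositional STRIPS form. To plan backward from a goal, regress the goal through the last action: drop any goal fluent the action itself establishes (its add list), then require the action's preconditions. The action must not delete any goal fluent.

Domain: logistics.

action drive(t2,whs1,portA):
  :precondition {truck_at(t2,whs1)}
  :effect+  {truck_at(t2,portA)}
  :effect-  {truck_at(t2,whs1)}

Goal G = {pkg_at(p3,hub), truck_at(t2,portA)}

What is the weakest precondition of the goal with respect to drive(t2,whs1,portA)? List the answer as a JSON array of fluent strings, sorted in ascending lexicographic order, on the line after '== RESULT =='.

Regress:
  G ∩ del = {}  (empty — regression defined)
  G \ add = {pkg_at(p3,hub), truck_at(t2,portA)} \ {truck_at(t2,portA)} = {pkg_at(p3,hub)}
  ∪ pre   = {pkg_at(p3,hub)} ∪ {truck_at(t2,whs1)}
          = {pkg_at(p3,hub), truck_at(t2,whs1)}

== RESULT ==
["pkg_at(p3,hub)", "truck_at(t2,whs1)"]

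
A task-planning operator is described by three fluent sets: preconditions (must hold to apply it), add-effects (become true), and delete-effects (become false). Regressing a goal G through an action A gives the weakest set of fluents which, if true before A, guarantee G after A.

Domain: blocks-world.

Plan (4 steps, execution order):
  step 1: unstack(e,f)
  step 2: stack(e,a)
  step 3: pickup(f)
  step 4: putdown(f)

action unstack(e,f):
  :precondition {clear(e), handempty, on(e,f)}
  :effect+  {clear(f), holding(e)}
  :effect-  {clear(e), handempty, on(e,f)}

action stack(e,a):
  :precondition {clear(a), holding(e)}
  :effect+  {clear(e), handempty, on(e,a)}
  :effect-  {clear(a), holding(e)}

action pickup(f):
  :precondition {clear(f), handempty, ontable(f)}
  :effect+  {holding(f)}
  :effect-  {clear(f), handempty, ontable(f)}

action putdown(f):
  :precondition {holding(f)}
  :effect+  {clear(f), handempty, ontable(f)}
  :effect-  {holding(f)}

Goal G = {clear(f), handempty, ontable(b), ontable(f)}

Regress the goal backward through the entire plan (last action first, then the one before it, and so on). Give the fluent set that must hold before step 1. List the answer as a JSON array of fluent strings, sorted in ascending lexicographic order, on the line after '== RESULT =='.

Work backward from the goal:
  through step 4 (putdown(f)): drop {clear(f), handempty, ontable(f)}, keep {ontable(b)}, require {holding(f)}
    → {holding(f), ontable(b)}
  through step 3 (pickup(f)): drop {holding(f)}, keep {ontable(b)}, require {clear(f), handempty, ontable(f)}
    → {clear(f), handempty, ontable(b), ontable(f)}
  through step 2 (stack(e,a)): drop {handempty}, keep {clear(f), ontable(b), ontable(f)}, require {clear(a), holding(e)}
    → {clear(a), clear(f), holding(e), ontable(b), ontable(f)}
  through step 1 (unstack(e,f)): drop {clear(f), holding(e)}, keep {clear(a), ontable(b), ontable(f)}, require {clear(e), handempty, on(e,f)}
    → {clear(a), clear(e), handempty, on(e,f), ontable(b), ontable(f)}

== RESULT ==
["clear(a)", "clear(e)", "handempty", "on(e,f)", "ontable(b)", "ontable(f)"]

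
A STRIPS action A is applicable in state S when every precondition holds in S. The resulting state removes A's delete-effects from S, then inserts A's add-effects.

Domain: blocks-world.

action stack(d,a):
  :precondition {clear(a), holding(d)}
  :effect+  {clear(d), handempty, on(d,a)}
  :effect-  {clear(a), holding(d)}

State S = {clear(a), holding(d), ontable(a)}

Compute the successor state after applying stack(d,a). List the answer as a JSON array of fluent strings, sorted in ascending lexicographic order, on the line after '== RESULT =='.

Compute (S \ del) ∪ add:
  pre ⊆ S: {clear(a), holding(d)} ⊆ S  — applicable
  S \ del = {ontable(a)}
  ∪ add   = {clear(d), handempty, on(d,a), ontable(a)}

== RESULT ==
["clear(d)", "handempty", "on(d,a)", "ontable(a)"]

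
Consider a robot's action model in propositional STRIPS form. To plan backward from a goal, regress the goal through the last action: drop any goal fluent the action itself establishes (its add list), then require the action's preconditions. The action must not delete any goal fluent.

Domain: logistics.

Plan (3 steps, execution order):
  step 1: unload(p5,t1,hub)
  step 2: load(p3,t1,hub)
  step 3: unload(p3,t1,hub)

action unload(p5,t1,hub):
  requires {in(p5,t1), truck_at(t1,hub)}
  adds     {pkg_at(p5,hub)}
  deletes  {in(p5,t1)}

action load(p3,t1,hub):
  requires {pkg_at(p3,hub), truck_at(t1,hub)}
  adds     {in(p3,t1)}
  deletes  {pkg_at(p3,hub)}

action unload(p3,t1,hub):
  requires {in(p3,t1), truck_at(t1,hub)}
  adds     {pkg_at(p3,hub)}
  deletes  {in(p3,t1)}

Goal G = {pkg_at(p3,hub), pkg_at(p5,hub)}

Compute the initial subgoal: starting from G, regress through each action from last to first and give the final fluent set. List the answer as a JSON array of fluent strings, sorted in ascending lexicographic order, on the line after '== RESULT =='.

Regress step by step:
  through step 3 (unload(p3,t1,hub)): drop {pkg_at(p3,hub)}, keep {pkg_at(p5,hub)}, require {in(p3,t1), truck_at(t1,hub)}
    → {in(p3,t1), pkg_at(p5,hub), truck_at(t1,hub)}
  through step 2 (load(p3,t1,hub)): drop {in(p3,t1)}, keep {pkg_at(p5,hub), truck_at(t1,hub)}, require {pkg_at(p3,hub), truck_at(t1,hub)}
    → {pkg_at(p3,hub), pkg_at(p5,hub), truck_at(t1,hub)}
  through step 1 (unload(p5,t1,hub)): drop {pkg_at(p5,hub)}, keep {pkg_at(p3,hub), truck_at(t1,hub)}, require {in(p5,t1), truck_at(t1,hub)}
    → {in(p5,t1), pkg_at(p3,hub), truck_at(t1,hub)}

== RESULT ==
["in(p5,t1)", "pkg_at(p3,hub)", "truck_at(t1,hub)"]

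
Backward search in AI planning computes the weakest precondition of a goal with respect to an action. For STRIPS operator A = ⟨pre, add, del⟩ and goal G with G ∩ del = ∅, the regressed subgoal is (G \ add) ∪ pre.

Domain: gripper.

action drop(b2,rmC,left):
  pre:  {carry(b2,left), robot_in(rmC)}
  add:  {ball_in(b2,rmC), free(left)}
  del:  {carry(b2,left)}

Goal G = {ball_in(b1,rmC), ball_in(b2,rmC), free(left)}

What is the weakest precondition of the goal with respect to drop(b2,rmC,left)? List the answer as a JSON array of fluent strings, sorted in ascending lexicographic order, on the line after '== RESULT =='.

Regress:
  G ∩ del = {}  (empty — regression defined)
  G \ add = {ball_in(b1,rmC), ball_in(b2,rmC), free(left)} \ {ball_in(b2,rmC), free(left)} = {ball_in(b1,rmC)}
  ∪ pre   = {ball_in(b1,rmC)} ∪ {carry(b2,left), robot_in(rmC)}
          = {ball_in(b1,rmC), carry(b2,left), robot_in(rmC)}

== RESULT ==
["ball_in(b1,rmC)", "carry(b2,left)", "robot_in(rmC)"]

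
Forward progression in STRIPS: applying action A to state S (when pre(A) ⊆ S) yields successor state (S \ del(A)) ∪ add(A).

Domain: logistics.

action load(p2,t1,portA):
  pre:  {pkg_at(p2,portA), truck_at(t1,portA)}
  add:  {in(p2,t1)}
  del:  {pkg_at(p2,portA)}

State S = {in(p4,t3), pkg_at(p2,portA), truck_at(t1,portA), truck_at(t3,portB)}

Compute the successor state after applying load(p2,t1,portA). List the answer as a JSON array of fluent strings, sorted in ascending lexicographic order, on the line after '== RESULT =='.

Progress:
  pre ⊆ S: {pkg_at(p2,portA), truck_at(t1,portA)} ⊆ S  — applicable
  S \ del = {in(p4,t3), truck_at(t1,portA), truck_at(t3,portB)}
  ∪ add   = {in(p2,t1), in(p4,t3), truck_at(t1,portA), truck_at(t3,portB)}

== RESULT ==
["in(p2,t1)", "in(p4,t3)", "truck_at(t1,portA)", "truck_at(t3,portB)"]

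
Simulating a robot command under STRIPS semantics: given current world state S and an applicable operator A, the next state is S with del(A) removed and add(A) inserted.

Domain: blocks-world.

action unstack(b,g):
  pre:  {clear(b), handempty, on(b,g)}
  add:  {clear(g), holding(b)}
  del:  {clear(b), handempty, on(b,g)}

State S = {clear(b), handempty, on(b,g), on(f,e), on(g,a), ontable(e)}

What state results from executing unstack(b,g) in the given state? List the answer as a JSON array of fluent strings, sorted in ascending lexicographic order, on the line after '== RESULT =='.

Compute (S \ del) ∪ add:
  pre ⊆ S: {clear(b), handempty, on(b,g)} ⊆ S  — applicable
  S \ del = {on(f,e), on(g,a), ontable(e)}
  ∪ add   = {clear(g), holding(b), on(f,e), on(g,a), ontable(e)}

== RESULT ==
["clear(g)", "holding(b)", "on(f,e)", "on(g,a)", "ontable(e)"]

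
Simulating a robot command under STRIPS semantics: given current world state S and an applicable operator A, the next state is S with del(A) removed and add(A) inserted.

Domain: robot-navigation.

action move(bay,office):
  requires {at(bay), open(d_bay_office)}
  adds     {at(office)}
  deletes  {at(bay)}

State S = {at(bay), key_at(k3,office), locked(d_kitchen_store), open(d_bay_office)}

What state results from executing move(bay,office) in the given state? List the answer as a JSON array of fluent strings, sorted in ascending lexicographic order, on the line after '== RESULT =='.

Progress:
  pre ⊆ S: {at(bay), open(d_bay_office)} ⊆ S  — applicable
  S \ del = {key_at(k3,office), locked(d_kitchen_store), open(d_bay_office)}
  ∪ add   = {at(office), key_at(k3,office), locked(d_kitchen_store), open(d_bay_office)}

== RESULT ==
["at(office)", "key_at(k3,office)", "locked(d_kitchen_store)", "open(d_bay_office)"]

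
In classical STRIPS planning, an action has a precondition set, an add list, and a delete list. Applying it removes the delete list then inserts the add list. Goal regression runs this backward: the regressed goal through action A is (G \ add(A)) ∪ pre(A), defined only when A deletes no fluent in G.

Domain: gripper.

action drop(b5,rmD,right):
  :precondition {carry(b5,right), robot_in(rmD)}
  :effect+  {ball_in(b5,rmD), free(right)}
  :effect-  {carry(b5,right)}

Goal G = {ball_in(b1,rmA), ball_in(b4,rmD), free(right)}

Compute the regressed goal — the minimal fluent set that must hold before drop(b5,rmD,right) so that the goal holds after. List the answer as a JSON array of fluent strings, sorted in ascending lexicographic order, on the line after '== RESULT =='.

Compute (G \ add) ∪ pre:
  G ∩ del = {}  (empty — regression defined)
  G \ add = {ball_in(b1,rmA), ball_in(b4,rmD), free(right)} \ {ball_in(b5,rmD), free(right)} = {ball_in(b1,rmA), ball_in(b4,rmD)}
  ∪ pre   = {ball_in(b1,rmA), ball_in(b4,rmD)} ∪ {carry(b5,right), robot_in(rmD)}
          = {ball_in(b1,rmA), ball_in(b4,rmD), carry(b5,right), robot_in(rmD)}

== RESULT ==
["ball_in(b1,rmA)", "ball_in(b4,rmD)", "carry(b5,right)", "robot_in(rmD)"]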